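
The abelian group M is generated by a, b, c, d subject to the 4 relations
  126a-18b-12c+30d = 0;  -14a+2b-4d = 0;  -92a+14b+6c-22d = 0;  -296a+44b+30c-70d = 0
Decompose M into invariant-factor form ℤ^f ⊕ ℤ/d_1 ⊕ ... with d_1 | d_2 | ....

rank_ℚ(R)=4; free=4−4=0
SNF(R) diag = [2, 6, 6, 6] → torsion [2, 6, 6, 6]

Answer: M ≅ ℤ/2 ⊕ ℤ/6 ⊕ ℤ/6 ⊕ ℤ/6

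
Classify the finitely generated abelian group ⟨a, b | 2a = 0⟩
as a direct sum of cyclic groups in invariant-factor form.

rank_ℚ(R)=1; free=2−1=1
SNF(R) diag = [2] → torsion [2]

Answer: M ≅ ℤ^1 ⊕ ℤ/2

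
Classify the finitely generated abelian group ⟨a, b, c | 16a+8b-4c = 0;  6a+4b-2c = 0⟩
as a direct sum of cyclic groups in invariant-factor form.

rank_ℚ(R)=2; free=3−2=1
SNF(R) diag = [2, 4] → torsion [2, 4]

Answer: M ≅ ℤ^1 ⊕ ℤ/2 ⊕ ℤ/4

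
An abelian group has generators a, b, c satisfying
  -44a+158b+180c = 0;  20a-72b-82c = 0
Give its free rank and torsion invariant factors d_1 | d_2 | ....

Answer: M ≅ ℤ^1 ⊕ ℤ/2 ⊕ ℤ/2

Derivation:
rank_ℚ(R)=2; free=3−2=1
SNF(R) diag = [2, 2] → torsion [2, 2]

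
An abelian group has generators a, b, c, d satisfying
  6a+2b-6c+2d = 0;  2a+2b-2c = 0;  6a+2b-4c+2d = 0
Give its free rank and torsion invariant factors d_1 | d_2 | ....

Answer: M ≅ ℤ^1 ⊕ ℤ/2 ⊕ ℤ/2 ⊕ ℤ/2

Derivation:
rank_ℚ(R)=3; free=4−3=1
SNF(R) diag = [2, 2, 2] → torsion [2, 2, 2]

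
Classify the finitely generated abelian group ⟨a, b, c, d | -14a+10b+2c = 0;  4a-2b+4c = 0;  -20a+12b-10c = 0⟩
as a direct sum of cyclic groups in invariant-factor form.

rank_ℚ(R)=3; free=4−3=1
SNF(R) diag = [2, 2, 2] → torsion [2, 2, 2]

Answer: M ≅ ℤ^1 ⊕ ℤ/2 ⊕ ℤ/2 ⊕ ℤ/2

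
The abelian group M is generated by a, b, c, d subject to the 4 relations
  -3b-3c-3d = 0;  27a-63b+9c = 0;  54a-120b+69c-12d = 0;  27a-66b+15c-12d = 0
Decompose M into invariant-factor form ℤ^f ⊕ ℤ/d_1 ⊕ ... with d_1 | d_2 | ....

Answer: M ≅ ℤ/3 ⊕ ℤ/9 ⊕ ℤ/27 ⊕ ℤ/27

Derivation:
rank_ℚ(R)=4; free=4−4=0
SNF(R) diag = [3, 9, 27, 27] → torsion [3, 9, 27, 27]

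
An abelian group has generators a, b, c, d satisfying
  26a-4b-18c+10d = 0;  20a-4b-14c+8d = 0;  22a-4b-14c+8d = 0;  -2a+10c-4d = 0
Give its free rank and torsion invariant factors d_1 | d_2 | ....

rank_ℚ(R)=4; free=4−4=0
SNF(R) diag = [2, 2, 2, 4] → torsion [2, 2, 2, 4]

Answer: M ≅ ℤ/2 ⊕ ℤ/2 ⊕ ℤ/2 ⊕ ℤ/4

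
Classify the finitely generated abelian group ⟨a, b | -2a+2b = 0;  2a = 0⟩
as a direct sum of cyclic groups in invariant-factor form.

Answer: M ≅ ℤ/2 ⊕ ℤ/2

Derivation:
rank_ℚ(R)=2; free=2−2=0
SNF(R) diag = [2, 2] → torsion [2, 2]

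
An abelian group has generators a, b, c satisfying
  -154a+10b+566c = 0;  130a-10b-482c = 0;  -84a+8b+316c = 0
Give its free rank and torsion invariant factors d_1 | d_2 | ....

Answer: M ≅ ℤ/2 ⊕ ℤ/4 ⊕ ℤ/12

Derivation:
rank_ℚ(R)=3; free=3−3=0
SNF(R) diag = [2, 4, 12] → torsion [2, 4, 12]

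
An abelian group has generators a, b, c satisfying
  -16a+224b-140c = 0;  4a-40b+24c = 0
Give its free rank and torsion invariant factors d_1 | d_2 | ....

rank_ℚ(R)=2; free=3−2=1
SNF(R) diag = [4, 4] → torsion [4, 4]

Answer: M ≅ ℤ^1 ⊕ ℤ/4 ⊕ ℤ/4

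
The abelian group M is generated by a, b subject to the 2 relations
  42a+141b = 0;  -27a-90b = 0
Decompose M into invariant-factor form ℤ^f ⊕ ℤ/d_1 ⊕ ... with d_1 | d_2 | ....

rank_ℚ(R)=2; free=2−2=0
SNF(R) diag = [3, 9] → torsion [3, 9]

Answer: M ≅ ℤ/3 ⊕ ℤ/9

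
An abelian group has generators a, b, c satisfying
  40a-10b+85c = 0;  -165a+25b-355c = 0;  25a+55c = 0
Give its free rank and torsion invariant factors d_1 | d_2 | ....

Answer: M ≅ ℤ/5 ⊕ ℤ/5 ⊕ ℤ/5

Derivation:
rank_ℚ(R)=3; free=3−3=0
SNF(R) diag = [5, 5, 5] → torsion [5, 5, 5]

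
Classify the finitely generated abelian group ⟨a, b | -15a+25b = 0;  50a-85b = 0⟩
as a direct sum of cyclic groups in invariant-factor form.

rank_ℚ(R)=2; free=2−2=0
SNF(R) diag = [5, 5] → torsion [5, 5]

Answer: M ≅ ℤ/5 ⊕ ℤ/5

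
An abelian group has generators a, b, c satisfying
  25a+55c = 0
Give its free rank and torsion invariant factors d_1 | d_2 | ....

Answer: M ≅ ℤ^2 ⊕ ℤ/5

Derivation:
rank_ℚ(R)=1; free=3−1=2
SNF(R) diag = [5] → torsion [5]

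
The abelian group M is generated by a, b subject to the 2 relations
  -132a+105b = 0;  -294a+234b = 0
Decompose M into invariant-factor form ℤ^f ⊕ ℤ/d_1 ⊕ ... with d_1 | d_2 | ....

rank_ℚ(R)=2; free=2−2=0
SNF(R) diag = [3, 6] → torsion [3, 6]

Answer: M ≅ ℤ/3 ⊕ ℤ/6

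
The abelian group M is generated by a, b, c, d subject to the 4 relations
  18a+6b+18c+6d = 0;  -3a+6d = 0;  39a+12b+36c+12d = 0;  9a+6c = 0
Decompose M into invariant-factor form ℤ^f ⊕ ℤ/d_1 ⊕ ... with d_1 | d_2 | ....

Answer: M ≅ ℤ/3 ⊕ ℤ/6 ⊕ ℤ/6 ⊕ ℤ/6

Derivation:
rank_ℚ(R)=4; free=4−4=0
SNF(R) diag = [3, 6, 6, 6] → torsion [3, 6, 6, 6]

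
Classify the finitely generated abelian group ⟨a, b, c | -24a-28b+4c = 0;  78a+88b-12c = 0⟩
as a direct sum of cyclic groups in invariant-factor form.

rank_ℚ(R)=2; free=3−2=1
SNF(R) diag = [2, 4] → torsion [2, 4]

Answer: M ≅ ℤ^1 ⊕ ℤ/2 ⊕ ℤ/4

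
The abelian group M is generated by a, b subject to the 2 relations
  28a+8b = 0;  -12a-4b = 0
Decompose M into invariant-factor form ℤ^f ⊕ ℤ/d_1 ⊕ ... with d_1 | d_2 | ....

Answer: M ≅ ℤ/4 ⊕ ℤ/4

Derivation:
rank_ℚ(R)=2; free=2−2=0
SNF(R) diag = [4, 4] → torsion [4, 4]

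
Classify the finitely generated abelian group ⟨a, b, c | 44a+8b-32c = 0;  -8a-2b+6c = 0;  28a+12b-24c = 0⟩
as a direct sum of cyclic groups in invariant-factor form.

rank_ℚ(R)=3; free=3−3=0
SNF(R) diag = [2, 4, 4] → torsion [2, 4, 4]

Answer: M ≅ ℤ/2 ⊕ ℤ/4 ⊕ ℤ/4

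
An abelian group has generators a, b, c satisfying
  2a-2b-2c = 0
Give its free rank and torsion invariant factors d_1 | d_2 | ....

rank_ℚ(R)=1; free=3−1=2
SNF(R) diag = [2] → torsion [2]

Answer: M ≅ ℤ^2 ⊕ ℤ/2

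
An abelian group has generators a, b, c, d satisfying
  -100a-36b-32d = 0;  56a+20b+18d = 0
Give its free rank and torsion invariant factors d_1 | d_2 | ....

rank_ℚ(R)=2; free=4−2=2
SNF(R) diag = [2, 4] → torsion [2, 4]

Answer: M ≅ ℤ^2 ⊕ ℤ/2 ⊕ ℤ/4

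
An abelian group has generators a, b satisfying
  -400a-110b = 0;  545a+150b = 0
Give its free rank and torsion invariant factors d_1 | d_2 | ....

Answer: M ≅ ℤ/5 ⊕ ℤ/10

Derivation:
rank_ℚ(R)=2; free=2−2=0
SNF(R) diag = [5, 10] → torsion [5, 10]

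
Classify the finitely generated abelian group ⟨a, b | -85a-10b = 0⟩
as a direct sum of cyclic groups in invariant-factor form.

rank_ℚ(R)=1; free=2−1=1
SNF(R) diag = [5] → torsion [5]

Answer: M ≅ ℤ^1 ⊕ ℤ/5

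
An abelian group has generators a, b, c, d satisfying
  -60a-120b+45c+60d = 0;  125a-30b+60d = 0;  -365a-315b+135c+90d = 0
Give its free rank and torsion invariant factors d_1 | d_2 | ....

Answer: M ≅ ℤ^1 ⊕ ℤ/5 ⊕ ℤ/15 ⊕ ℤ/45

Derivation:
rank_ℚ(R)=3; free=4−3=1
SNF(R) diag = [5, 15, 45] → torsion [5, 15, 45]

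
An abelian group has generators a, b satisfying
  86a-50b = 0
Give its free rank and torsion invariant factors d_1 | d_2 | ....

Answer: M ≅ ℤ^1 ⊕ ℤ/2

Derivation:
rank_ℚ(R)=1; free=2−1=1
SNF(R) diag = [2] → torsion [2]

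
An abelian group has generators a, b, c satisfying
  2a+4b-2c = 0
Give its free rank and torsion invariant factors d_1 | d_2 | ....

Answer: M ≅ ℤ^2 ⊕ ℤ/2

Derivation:
rank_ℚ(R)=1; free=3−1=2
SNF(R) diag = [2] → torsion [2]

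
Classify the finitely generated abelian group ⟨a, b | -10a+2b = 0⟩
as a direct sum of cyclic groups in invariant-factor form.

rank_ℚ(R)=1; free=2−1=1
SNF(R) diag = [2] → torsion [2]

Answer: M ≅ ℤ^1 ⊕ ℤ/2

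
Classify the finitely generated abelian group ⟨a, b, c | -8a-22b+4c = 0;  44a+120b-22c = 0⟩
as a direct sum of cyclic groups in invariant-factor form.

rank_ℚ(R)=2; free=3−2=1
SNF(R) diag = [2, 2] → torsion [2, 2]

Answer: M ≅ ℤ^1 ⊕ ℤ/2 ⊕ ℤ/2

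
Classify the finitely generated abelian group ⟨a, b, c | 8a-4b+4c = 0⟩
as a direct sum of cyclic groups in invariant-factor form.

rank_ℚ(R)=1; free=3−1=2
SNF(R) diag = [4] → torsion [4]

Answer: M ≅ ℤ^2 ⊕ ℤ/4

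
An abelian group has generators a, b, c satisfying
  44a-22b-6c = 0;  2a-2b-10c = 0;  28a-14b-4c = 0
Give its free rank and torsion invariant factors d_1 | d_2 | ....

rank_ℚ(R)=3; free=3−3=0
SNF(R) diag = [2, 2, 2] → torsion [2, 2, 2]

Answer: M ≅ ℤ/2 ⊕ ℤ/2 ⊕ ℤ/2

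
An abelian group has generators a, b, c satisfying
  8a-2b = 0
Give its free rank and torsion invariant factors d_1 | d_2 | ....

Answer: M ≅ ℤ^2 ⊕ ℤ/2

Derivation:
rank_ℚ(R)=1; free=3−1=2
SNF(R) diag = [2] → torsion [2]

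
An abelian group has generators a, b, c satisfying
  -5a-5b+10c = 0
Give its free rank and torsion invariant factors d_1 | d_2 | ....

rank_ℚ(R)=1; free=3−1=2
SNF(R) diag = [5] → torsion [5]

Answer: M ≅ ℤ^2 ⊕ ℤ/5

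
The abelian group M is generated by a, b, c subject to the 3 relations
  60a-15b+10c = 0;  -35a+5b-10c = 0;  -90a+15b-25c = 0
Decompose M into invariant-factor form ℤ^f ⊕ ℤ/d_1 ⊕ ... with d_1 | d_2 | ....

rank_ℚ(R)=3; free=3−3=0
SNF(R) diag = [5, 5, 15] → torsion [5, 5, 15]

Answer: M ≅ ℤ/5 ⊕ ℤ/5 ⊕ ℤ/15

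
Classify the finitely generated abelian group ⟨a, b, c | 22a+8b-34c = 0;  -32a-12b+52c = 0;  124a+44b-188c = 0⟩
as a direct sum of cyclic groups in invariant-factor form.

rank_ℚ(R)=3; free=3−3=0
SNF(R) diag = [2, 4, 4] → torsion [2, 4, 4]

Answer: M ≅ ℤ/2 ⊕ ℤ/4 ⊕ ℤ/4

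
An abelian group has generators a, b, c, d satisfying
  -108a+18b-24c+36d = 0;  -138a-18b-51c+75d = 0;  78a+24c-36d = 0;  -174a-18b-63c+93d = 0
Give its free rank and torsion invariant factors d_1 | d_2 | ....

Answer: M ≅ ℤ/3 ⊕ ℤ/6 ⊕ ℤ/6 ⊕ ℤ/18

Derivation:
rank_ℚ(R)=4; free=4−4=0
SNF(R) diag = [3, 6, 6, 18] → torsion [3, 6, 6, 18]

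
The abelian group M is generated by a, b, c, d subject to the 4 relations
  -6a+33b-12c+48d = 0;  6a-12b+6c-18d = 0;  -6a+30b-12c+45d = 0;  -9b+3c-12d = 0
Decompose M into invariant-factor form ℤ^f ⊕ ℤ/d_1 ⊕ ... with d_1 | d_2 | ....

Answer: M ≅ ℤ/3 ⊕ ℤ/3 ⊕ ℤ/3 ⊕ ℤ/6

Derivation:
rank_ℚ(R)=4; free=4−4=0
SNF(R) diag = [3, 3, 3, 6] → torsion [3, 3, 3, 6]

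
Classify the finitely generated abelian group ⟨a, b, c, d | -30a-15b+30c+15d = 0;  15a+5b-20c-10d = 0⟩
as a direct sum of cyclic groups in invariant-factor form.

rank_ℚ(R)=2; free=4−2=2
SNF(R) diag = [5, 15] → torsion [5, 15]

Answer: M ≅ ℤ^2 ⊕ ℤ/5 ⊕ ℤ/15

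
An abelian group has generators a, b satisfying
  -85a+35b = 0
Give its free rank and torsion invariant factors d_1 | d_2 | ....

rank_ℚ(R)=1; free=2−1=1
SNF(R) diag = [5] → torsion [5]

Answer: M ≅ ℤ^1 ⊕ ℤ/5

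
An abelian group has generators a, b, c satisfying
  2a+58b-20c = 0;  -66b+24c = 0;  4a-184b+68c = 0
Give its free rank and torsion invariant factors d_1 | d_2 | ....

Answer: M ≅ ℤ/2 ⊕ ℤ/6 ⊕ ℤ/12

Derivation:
rank_ℚ(R)=3; free=3−3=0
SNF(R) diag = [2, 6, 12] → torsion [2, 6, 12]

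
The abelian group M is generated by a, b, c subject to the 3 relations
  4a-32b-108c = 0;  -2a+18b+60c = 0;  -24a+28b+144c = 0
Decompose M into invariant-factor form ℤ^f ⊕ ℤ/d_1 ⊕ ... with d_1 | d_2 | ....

Answer: M ≅ ℤ/2 ⊕ ℤ/4 ⊕ ℤ/12

Derivation:
rank_ℚ(R)=3; free=3−3=0
SNF(R) diag = [2, 4, 12] → torsion [2, 4, 12]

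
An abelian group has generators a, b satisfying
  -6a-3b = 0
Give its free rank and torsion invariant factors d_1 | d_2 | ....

Answer: M ≅ ℤ^1 ⊕ ℤ/3

Derivation:
rank_ℚ(R)=1; free=2−1=1
SNF(R) diag = [3] → torsion [3]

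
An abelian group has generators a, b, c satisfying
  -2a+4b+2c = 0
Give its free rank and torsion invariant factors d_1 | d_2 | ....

Answer: M ≅ ℤ^2 ⊕ ℤ/2

Derivation:
rank_ℚ(R)=1; free=3−1=2
SNF(R) diag = [2] → torsion [2]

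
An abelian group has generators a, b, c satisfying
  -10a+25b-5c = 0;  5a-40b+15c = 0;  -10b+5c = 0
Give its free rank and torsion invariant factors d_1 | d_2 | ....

rank_ℚ(R)=3; free=3−3=0
SNF(R) diag = [5, 5, 5] → torsion [5, 5, 5]

Answer: M ≅ ℤ/5 ⊕ ℤ/5 ⊕ ℤ/5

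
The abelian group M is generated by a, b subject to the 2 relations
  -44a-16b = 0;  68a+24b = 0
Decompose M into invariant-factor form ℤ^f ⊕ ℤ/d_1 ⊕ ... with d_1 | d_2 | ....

Answer: M ≅ ℤ/4 ⊕ ℤ/8

Derivation:
rank_ℚ(R)=2; free=2−2=0
SNF(R) diag = [4, 8] → torsion [4, 8]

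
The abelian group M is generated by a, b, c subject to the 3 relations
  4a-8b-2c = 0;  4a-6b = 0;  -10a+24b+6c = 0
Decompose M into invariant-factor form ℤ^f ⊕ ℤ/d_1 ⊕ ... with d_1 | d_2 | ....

rank_ℚ(R)=3; free=3−3=0
SNF(R) diag = [2, 2, 6] → torsion [2, 2, 6]

Answer: M ≅ ℤ/2 ⊕ ℤ/2 ⊕ ℤ/6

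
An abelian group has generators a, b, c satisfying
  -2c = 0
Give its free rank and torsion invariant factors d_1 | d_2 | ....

Answer: M ≅ ℤ^2 ⊕ ℤ/2

Derivation:
rank_ℚ(R)=1; free=3−1=2
SNF(R) diag = [2] → torsion [2]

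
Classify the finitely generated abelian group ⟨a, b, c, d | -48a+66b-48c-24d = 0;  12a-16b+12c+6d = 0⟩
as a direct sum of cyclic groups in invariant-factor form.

Answer: M ≅ ℤ^2 ⊕ ℤ/2 ⊕ ℤ/6

Derivation:
rank_ℚ(R)=2; free=4−2=2
SNF(R) diag = [2, 6] → torsion [2, 6]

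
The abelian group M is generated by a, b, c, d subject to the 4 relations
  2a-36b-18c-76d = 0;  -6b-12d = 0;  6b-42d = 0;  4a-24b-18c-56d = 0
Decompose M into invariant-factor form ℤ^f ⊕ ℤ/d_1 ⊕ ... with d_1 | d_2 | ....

Answer: M ≅ ℤ/2 ⊕ ℤ/6 ⊕ ℤ/18 ⊕ ℤ/54

Derivation:
rank_ℚ(R)=4; free=4−4=0
SNF(R) diag = [2, 6, 18, 54] → torsion [2, 6, 18, 54]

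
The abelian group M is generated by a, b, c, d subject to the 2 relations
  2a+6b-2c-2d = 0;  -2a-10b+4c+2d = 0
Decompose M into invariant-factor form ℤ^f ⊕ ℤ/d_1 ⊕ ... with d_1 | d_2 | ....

Answer: M ≅ ℤ^2 ⊕ ℤ/2 ⊕ ℤ/2

Derivation:
rank_ℚ(R)=2; free=4−2=2
SNF(R) diag = [2, 2] → torsion [2, 2]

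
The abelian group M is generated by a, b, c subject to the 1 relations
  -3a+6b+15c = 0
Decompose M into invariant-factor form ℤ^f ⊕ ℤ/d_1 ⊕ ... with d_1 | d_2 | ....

Answer: M ≅ ℤ^2 ⊕ ℤ/3

Derivation:
rank_ℚ(R)=1; free=3−1=2
SNF(R) diag = [3] → torsion [3]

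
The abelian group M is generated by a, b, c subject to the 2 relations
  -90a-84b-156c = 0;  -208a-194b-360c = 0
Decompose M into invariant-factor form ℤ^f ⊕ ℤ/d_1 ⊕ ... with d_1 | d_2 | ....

rank_ℚ(R)=2; free=3−2=1
SNF(R) diag = [2, 6] → torsion [2, 6]

Answer: M ≅ ℤ^1 ⊕ ℤ/2 ⊕ ℤ/6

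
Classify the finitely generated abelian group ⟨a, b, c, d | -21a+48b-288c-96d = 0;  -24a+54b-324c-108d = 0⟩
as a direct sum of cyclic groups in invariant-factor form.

Answer: M ≅ ℤ^2 ⊕ ℤ/3 ⊕ ℤ/6

Derivation:
rank_ℚ(R)=2; free=4−2=2
SNF(R) diag = [3, 6] → torsion [3, 6]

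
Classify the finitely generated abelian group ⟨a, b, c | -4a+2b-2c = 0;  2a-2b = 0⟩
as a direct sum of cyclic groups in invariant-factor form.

rank_ℚ(R)=2; free=3−2=1
SNF(R) diag = [2, 2] → torsion [2, 2]

Answer: M ≅ ℤ^1 ⊕ ℤ/2 ⊕ ℤ/2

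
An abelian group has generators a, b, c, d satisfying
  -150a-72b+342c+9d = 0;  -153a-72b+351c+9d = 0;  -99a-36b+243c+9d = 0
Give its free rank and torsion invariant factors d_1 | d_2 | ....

rank_ℚ(R)=3; free=4−3=1
SNF(R) diag = [3, 9, 18] → torsion [3, 9, 18]

Answer: M ≅ ℤ^1 ⊕ ℤ/3 ⊕ ℤ/9 ⊕ ℤ/18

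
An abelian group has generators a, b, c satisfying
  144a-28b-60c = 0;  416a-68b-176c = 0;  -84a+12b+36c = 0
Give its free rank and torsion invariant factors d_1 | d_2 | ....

rank_ℚ(R)=3; free=3−3=0
SNF(R) diag = [4, 4, 12] → torsion [4, 4, 12]

Answer: M ≅ ℤ/4 ⊕ ℤ/4 ⊕ ℤ/12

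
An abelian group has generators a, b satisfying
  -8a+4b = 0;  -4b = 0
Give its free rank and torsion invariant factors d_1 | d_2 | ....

rank_ℚ(R)=2; free=2−2=0
SNF(R) diag = [4, 8] → torsion [4, 8]

Answer: M ≅ ℤ/4 ⊕ ℤ/8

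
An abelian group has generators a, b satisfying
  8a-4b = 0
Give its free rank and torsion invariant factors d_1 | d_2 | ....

rank_ℚ(R)=1; free=2−1=1
SNF(R) diag = [4] → torsion [4]

Answer: M ≅ ℤ^1 ⊕ ℤ/4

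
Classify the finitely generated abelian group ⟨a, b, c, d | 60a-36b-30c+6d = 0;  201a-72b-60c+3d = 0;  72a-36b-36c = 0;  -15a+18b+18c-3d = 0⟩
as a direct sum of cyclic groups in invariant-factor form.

rank_ℚ(R)=4; free=4−4=0
SNF(R) diag = [3, 6, 18, 36] → torsion [3, 6, 18, 36]

Answer: M ≅ ℤ/3 ⊕ ℤ/6 ⊕ ℤ/18 ⊕ ℤ/36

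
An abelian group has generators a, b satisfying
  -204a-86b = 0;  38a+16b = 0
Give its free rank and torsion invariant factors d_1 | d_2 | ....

rank_ℚ(R)=2; free=2−2=0
SNF(R) diag = [2, 2] → torsion [2, 2]

Answer: M ≅ ℤ/2 ⊕ ℤ/2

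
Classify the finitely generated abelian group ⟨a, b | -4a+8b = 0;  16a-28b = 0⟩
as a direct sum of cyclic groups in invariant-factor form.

rank_ℚ(R)=2; free=2−2=0
SNF(R) diag = [4, 4] → torsion [4, 4]

Answer: M ≅ ℤ/4 ⊕ ℤ/4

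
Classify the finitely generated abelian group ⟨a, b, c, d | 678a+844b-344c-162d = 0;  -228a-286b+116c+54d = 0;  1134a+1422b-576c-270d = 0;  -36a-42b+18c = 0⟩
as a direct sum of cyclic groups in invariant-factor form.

Answer: M ≅ ℤ/2 ⊕ ℤ/6 ⊕ ℤ/18 ⊕ ℤ/54

Derivation:
rank_ℚ(R)=4; free=4−4=0
SNF(R) diag = [2, 6, 18, 54] → torsion [2, 6, 18, 54]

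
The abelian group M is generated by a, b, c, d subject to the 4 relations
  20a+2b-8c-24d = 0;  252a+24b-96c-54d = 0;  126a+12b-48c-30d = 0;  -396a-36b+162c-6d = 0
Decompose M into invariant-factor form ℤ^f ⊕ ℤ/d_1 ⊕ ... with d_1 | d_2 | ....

Answer: M ≅ ℤ/2 ⊕ ℤ/6 ⊕ ℤ/6 ⊕ ℤ/18

Derivation:
rank_ℚ(R)=4; free=4−4=0
SNF(R) diag = [2, 6, 6, 18] → torsion [2, 6, 6, 18]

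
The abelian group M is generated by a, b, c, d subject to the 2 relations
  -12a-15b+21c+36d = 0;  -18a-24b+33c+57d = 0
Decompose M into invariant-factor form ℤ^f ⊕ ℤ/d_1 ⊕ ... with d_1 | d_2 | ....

Answer: M ≅ ℤ^2 ⊕ ℤ/3 ⊕ ℤ/3

Derivation:
rank_ℚ(R)=2; free=4−2=2
SNF(R) diag = [3, 3] → torsion [3, 3]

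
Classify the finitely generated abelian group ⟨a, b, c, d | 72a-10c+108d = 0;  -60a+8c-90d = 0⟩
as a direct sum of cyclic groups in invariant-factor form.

rank_ℚ(R)=2; free=4−2=2
SNF(R) diag = [2, 6] → torsion [2, 6]

Answer: M ≅ ℤ^2 ⊕ ℤ/2 ⊕ ℤ/6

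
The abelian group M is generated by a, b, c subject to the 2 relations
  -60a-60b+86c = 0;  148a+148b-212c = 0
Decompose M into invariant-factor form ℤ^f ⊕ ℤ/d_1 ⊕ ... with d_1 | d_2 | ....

rank_ℚ(R)=2; free=3−2=1
SNF(R) diag = [2, 4] → torsion [2, 4]

Answer: M ≅ ℤ^1 ⊕ ℤ/2 ⊕ ℤ/4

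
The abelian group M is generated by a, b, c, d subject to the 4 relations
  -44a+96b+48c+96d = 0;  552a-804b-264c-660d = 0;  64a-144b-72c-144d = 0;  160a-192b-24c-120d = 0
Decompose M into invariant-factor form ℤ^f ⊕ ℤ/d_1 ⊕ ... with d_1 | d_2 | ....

Answer: M ≅ ℤ/4 ⊕ ℤ/12 ⊕ ℤ/24 ⊕ ℤ/72

Derivation:
rank_ℚ(R)=4; free=4−4=0
SNF(R) diag = [4, 12, 24, 72] → torsion [4, 12, 24, 72]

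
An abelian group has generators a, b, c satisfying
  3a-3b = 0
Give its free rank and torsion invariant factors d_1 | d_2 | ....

rank_ℚ(R)=1; free=3−1=2
SNF(R) diag = [3] → torsion [3]

Answer: M ≅ ℤ^2 ⊕ ℤ/3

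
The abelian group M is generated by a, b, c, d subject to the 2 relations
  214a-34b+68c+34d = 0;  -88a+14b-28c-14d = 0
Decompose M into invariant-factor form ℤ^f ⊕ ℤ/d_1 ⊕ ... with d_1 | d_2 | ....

rank_ℚ(R)=2; free=4−2=2
SNF(R) diag = [2, 2] → torsion [2, 2]

Answer: M ≅ ℤ^2 ⊕ ℤ/2 ⊕ ℤ/2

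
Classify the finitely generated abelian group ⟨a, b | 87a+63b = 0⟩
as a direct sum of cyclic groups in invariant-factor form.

Answer: M ≅ ℤ^1 ⊕ ℤ/3

Derivation:
rank_ℚ(R)=1; free=2−1=1
SNF(R) diag = [3] → torsion [3]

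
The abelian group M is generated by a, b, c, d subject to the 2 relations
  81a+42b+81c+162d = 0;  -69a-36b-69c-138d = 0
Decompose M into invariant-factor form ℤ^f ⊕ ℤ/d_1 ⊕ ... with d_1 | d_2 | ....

rank_ℚ(R)=2; free=4−2=2
SNF(R) diag = [3, 6] → torsion [3, 6]

Answer: M ≅ ℤ^2 ⊕ ℤ/3 ⊕ ℤ/6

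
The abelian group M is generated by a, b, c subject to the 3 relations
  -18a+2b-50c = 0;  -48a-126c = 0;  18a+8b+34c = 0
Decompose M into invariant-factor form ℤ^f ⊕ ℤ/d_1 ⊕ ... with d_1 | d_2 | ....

rank_ℚ(R)=3; free=3−3=0
SNF(R) diag = [2, 6, 18] → torsion [2, 6, 18]

Answer: M ≅ ℤ/2 ⊕ ℤ/6 ⊕ ℤ/18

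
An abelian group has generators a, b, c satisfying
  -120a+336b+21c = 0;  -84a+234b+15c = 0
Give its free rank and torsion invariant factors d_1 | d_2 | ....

rank_ℚ(R)=2; free=3−2=1
SNF(R) diag = [3, 6] → torsion [3, 6]

Answer: M ≅ ℤ^1 ⊕ ℤ/3 ⊕ ℤ/6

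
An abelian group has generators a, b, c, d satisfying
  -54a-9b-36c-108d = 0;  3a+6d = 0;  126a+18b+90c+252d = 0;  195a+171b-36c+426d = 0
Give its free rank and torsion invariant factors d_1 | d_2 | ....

Answer: M ≅ ℤ/3 ⊕ ℤ/9 ⊕ ℤ/18 ⊕ ℤ/36

Derivation:
rank_ℚ(R)=4; free=4−4=0
SNF(R) diag = [3, 9, 18, 36] → torsion [3, 9, 18, 36]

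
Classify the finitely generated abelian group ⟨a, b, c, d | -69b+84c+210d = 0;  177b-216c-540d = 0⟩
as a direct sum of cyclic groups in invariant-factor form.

rank_ℚ(R)=2; free=4−2=2
SNF(R) diag = [3, 6] → torsion [3, 6]

Answer: M ≅ ℤ^2 ⊕ ℤ/3 ⊕ ℤ/6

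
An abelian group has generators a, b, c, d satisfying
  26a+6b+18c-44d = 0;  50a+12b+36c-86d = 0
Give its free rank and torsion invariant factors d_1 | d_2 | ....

rank_ℚ(R)=2; free=4−2=2
SNF(R) diag = [2, 6] → torsion [2, 6]

Answer: M ≅ ℤ^2 ⊕ ℤ/2 ⊕ ℤ/6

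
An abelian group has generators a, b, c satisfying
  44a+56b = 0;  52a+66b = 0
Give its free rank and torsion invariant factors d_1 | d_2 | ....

Answer: M ≅ ℤ^1 ⊕ ℤ/2 ⊕ ℤ/4

Derivation:
rank_ℚ(R)=2; free=3−2=1
SNF(R) diag = [2, 4] → torsion [2, 4]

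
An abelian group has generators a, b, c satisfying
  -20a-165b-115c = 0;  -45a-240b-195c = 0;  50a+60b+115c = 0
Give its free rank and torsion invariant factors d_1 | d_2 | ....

rank_ℚ(R)=3; free=3−3=0
SNF(R) diag = [5, 15, 45] → torsion [5, 15, 45]

Answer: M ≅ ℤ/5 ⊕ ℤ/15 ⊕ ℤ/45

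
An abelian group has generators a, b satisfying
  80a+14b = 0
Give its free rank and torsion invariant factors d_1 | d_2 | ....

rank_ℚ(R)=1; free=2−1=1
SNF(R) diag = [2] → torsion [2]

Answer: M ≅ ℤ^1 ⊕ ℤ/2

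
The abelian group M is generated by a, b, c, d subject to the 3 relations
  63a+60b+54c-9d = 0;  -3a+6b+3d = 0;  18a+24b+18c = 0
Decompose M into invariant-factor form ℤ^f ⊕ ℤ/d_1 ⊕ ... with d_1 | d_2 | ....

Answer: M ≅ ℤ^1 ⊕ ℤ/3 ⊕ ℤ/6 ⊕ ℤ/18

Derivation:
rank_ℚ(R)=3; free=4−3=1
SNF(R) diag = [3, 6, 18] → torsion [3, 6, 18]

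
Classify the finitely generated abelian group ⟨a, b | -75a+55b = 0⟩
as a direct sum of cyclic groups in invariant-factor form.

rank_ℚ(R)=1; free=2−1=1
SNF(R) diag = [5] → torsion [5]

Answer: M ≅ ℤ^1 ⊕ ℤ/5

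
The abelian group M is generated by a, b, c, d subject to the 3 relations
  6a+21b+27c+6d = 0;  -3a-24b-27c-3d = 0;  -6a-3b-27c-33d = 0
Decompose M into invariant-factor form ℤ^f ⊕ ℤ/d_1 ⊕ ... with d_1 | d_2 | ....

Answer: M ≅ ℤ^1 ⊕ ℤ/3 ⊕ ℤ/9 ⊕ ℤ/27

Derivation:
rank_ℚ(R)=3; free=4−3=1
SNF(R) diag = [3, 9, 27] → torsion [3, 9, 27]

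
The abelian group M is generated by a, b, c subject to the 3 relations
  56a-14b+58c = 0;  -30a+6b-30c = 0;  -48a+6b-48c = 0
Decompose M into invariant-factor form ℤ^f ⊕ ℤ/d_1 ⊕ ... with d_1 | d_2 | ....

rank_ℚ(R)=3; free=3−3=0
SNF(R) diag = [2, 6, 18] → torsion [2, 6, 18]

Answer: M ≅ ℤ/2 ⊕ ℤ/6 ⊕ ℤ/18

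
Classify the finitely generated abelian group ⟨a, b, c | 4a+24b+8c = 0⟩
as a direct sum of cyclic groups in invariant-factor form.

Answer: M ≅ ℤ^2 ⊕ ℤ/4

Derivation:
rank_ℚ(R)=1; free=3−1=2
SNF(R) diag = [4] → torsion [4]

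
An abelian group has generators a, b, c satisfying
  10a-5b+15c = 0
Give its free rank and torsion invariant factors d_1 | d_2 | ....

rank_ℚ(R)=1; free=3−1=2
SNF(R) diag = [5] → torsion [5]

Answer: M ≅ ℤ^2 ⊕ ℤ/5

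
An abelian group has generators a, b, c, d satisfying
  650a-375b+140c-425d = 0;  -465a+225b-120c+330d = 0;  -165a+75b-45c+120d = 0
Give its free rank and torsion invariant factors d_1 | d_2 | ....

Answer: M ≅ ℤ^1 ⊕ ℤ/5 ⊕ ℤ/15 ⊕ ℤ/15

Derivation:
rank_ℚ(R)=3; free=4−3=1
SNF(R) diag = [5, 15, 15] → torsion [5, 15, 15]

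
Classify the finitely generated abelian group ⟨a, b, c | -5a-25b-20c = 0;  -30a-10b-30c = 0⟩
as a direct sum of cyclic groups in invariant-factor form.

Answer: M ≅ ℤ^1 ⊕ ℤ/5 ⊕ ℤ/10

Derivation:
rank_ℚ(R)=2; free=3−2=1
SNF(R) diag = [5, 10] → torsion [5, 10]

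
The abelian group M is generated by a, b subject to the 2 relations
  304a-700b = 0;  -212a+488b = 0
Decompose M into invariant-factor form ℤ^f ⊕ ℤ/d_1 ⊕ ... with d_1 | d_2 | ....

rank_ℚ(R)=2; free=2−2=0
SNF(R) diag = [4, 12] → torsion [4, 12]

Answer: M ≅ ℤ/4 ⊕ ℤ/12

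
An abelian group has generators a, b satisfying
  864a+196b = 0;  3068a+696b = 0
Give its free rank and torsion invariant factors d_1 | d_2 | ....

rank_ℚ(R)=2; free=2−2=0
SNF(R) diag = [4, 4] → torsion [4, 4]

Answer: M ≅ ℤ/4 ⊕ ℤ/4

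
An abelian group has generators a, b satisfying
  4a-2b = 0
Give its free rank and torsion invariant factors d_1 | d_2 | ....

rank_ℚ(R)=1; free=2−1=1
SNF(R) diag = [2] → torsion [2]

Answer: M ≅ ℤ^1 ⊕ ℤ/2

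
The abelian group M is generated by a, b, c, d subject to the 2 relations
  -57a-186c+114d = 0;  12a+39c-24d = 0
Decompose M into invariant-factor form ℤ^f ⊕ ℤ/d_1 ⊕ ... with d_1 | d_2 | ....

Answer: M ≅ ℤ^2 ⊕ ℤ/3 ⊕ ℤ/3

Derivation:
rank_ℚ(R)=2; free=4−2=2
SNF(R) diag = [3, 3] → torsion [3, 3]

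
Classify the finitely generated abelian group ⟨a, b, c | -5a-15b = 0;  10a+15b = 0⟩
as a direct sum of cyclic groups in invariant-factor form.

rank_ℚ(R)=2; free=3−2=1
SNF(R) diag = [5, 15] → torsion [5, 15]

Answer: M ≅ ℤ^1 ⊕ ℤ/5 ⊕ ℤ/15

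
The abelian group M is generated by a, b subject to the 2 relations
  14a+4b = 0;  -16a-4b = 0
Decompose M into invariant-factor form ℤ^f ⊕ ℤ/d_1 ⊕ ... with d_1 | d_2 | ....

Answer: M ≅ ℤ/2 ⊕ ℤ/4

Derivation:
rank_ℚ(R)=2; free=2−2=0
SNF(R) diag = [2, 4] → torsion [2, 4]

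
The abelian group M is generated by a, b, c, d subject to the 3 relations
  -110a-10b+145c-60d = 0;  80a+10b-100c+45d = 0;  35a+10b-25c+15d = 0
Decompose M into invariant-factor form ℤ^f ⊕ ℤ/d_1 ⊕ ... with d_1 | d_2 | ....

Answer: M ≅ ℤ^1 ⊕ ℤ/5 ⊕ ℤ/15 ⊕ ℤ/15

Derivation:
rank_ℚ(R)=3; free=4−3=1
SNF(R) diag = [5, 15, 15] → torsion [5, 15, 15]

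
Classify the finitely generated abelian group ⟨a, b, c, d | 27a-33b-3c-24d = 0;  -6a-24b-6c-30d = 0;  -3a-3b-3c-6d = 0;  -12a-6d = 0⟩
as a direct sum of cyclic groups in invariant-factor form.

Answer: M ≅ ℤ/3 ⊕ ℤ/6 ⊕ ℤ/6 ⊕ ℤ/18

Derivation:
rank_ℚ(R)=4; free=4−4=0
SNF(R) diag = [3, 6, 6, 18] → torsion [3, 6, 6, 18]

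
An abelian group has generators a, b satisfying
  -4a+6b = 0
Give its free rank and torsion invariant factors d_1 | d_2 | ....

Answer: M ≅ ℤ^1 ⊕ ℤ/2

Derivation:
rank_ℚ(R)=1; free=2−1=1
SNF(R) diag = [2] → torsion [2]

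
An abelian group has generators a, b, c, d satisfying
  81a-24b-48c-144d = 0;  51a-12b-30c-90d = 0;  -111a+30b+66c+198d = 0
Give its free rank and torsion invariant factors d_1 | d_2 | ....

rank_ℚ(R)=3; free=4−3=1
SNF(R) diag = [3, 6, 6] → torsion [3, 6, 6]

Answer: M ≅ ℤ^1 ⊕ ℤ/3 ⊕ ℤ/6 ⊕ ℤ/6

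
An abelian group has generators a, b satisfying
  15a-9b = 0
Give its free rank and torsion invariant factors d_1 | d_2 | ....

Answer: M ≅ ℤ^1 ⊕ ℤ/3

Derivation:
rank_ℚ(R)=1; free=2−1=1
SNF(R) diag = [3] → torsion [3]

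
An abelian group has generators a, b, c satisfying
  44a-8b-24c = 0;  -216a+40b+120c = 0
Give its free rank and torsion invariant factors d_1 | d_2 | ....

Answer: M ≅ ℤ^1 ⊕ ℤ/4 ⊕ ℤ/8

Derivation:
rank_ℚ(R)=2; free=3−2=1
SNF(R) diag = [4, 8] → torsion [4, 8]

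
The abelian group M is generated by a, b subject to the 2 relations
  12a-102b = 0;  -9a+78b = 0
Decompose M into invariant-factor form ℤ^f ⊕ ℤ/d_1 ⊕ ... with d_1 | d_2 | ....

Answer: M ≅ ℤ/3 ⊕ ℤ/6

Derivation:
rank_ℚ(R)=2; free=2−2=0
SNF(R) diag = [3, 6] → torsion [3, 6]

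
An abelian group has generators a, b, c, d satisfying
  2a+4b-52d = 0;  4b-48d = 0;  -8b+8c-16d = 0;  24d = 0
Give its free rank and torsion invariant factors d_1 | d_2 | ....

Answer: M ≅ ℤ/2 ⊕ ℤ/4 ⊕ ℤ/8 ⊕ ℤ/24

Derivation:
rank_ℚ(R)=4; free=4−4=0
SNF(R) diag = [2, 4, 8, 24] → torsion [2, 4, 8, 24]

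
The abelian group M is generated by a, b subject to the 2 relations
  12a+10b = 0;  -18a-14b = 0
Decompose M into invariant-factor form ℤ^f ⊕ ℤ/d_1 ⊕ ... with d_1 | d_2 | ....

rank_ℚ(R)=2; free=2−2=0
SNF(R) diag = [2, 6] → torsion [2, 6]

Answer: M ≅ ℤ/2 ⊕ ℤ/6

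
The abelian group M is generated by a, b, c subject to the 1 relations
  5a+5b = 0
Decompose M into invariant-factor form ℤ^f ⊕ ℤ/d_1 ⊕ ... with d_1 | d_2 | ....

Answer: M ≅ ℤ^2 ⊕ ℤ/5

Derivation:
rank_ℚ(R)=1; free=3−1=2
SNF(R) diag = [5] → torsion [5]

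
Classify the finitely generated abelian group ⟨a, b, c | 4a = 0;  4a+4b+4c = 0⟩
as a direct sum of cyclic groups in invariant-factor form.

rank_ℚ(R)=2; free=3−2=1
SNF(R) diag = [4, 4] → torsion [4, 4]

Answer: M ≅ ℤ^1 ⊕ ℤ/4 ⊕ ℤ/4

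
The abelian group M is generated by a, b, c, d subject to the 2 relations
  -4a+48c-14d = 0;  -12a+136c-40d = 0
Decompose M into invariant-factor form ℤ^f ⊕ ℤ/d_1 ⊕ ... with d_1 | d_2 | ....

rank_ℚ(R)=2; free=4−2=2
SNF(R) diag = [2, 4] → torsion [2, 4]

Answer: M ≅ ℤ^2 ⊕ ℤ/2 ⊕ ℤ/4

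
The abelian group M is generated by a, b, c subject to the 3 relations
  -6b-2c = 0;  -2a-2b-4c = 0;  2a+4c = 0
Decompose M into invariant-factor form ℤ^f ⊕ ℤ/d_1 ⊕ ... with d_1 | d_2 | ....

Answer: M ≅ ℤ/2 ⊕ ℤ/2 ⊕ ℤ/2

Derivation:
rank_ℚ(R)=3; free=3−3=0
SNF(R) diag = [2, 2, 2] → torsion [2, 2, 2]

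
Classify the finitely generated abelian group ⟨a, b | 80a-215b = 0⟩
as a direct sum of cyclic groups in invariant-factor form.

rank_ℚ(R)=1; free=2−1=1
SNF(R) diag = [5] → torsion [5]

Answer: M ≅ ℤ^1 ⊕ ℤ/5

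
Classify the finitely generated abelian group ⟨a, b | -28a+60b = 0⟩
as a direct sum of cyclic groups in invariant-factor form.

rank_ℚ(R)=1; free=2−1=1
SNF(R) diag = [4] → torsion [4]

Answer: M ≅ ℤ^1 ⊕ ℤ/4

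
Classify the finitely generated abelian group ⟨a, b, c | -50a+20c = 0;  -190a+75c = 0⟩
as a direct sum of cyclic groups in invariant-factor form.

Answer: M ≅ ℤ^1 ⊕ ℤ/5 ⊕ ℤ/10

Derivation:
rank_ℚ(R)=2; free=3−2=1
SNF(R) diag = [5, 10] → torsion [5, 10]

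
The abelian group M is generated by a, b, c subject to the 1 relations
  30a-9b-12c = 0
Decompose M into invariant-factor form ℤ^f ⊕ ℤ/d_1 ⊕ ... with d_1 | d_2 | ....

Answer: M ≅ ℤ^2 ⊕ ℤ/3

Derivation:
rank_ℚ(R)=1; free=3−1=2
SNF(R) diag = [3] → torsion [3]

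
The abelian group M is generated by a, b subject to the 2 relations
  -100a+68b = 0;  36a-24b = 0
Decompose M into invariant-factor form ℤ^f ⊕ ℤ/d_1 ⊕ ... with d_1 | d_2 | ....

Answer: M ≅ ℤ/4 ⊕ ℤ/12

Derivation:
rank_ℚ(R)=2; free=2−2=0
SNF(R) diag = [4, 12] → torsion [4, 12]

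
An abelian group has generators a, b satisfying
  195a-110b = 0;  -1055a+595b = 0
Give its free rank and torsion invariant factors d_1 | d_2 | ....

rank_ℚ(R)=2; free=2−2=0
SNF(R) diag = [5, 5] → torsion [5, 5]

Answer: M ≅ ℤ/5 ⊕ ℤ/5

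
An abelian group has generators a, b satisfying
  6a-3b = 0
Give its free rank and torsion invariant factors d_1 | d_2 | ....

rank_ℚ(R)=1; free=2−1=1
SNF(R) diag = [3] → torsion [3]

Answer: M ≅ ℤ^1 ⊕ ℤ/3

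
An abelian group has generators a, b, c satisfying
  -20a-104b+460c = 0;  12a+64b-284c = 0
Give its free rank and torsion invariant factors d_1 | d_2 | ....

Answer: M ≅ ℤ^1 ⊕ ℤ/4 ⊕ ℤ/8

Derivation:
rank_ℚ(R)=2; free=3−2=1
SNF(R) diag = [4, 8] → torsion [4, 8]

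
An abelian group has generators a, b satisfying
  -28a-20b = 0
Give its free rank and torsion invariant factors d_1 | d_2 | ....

rank_ℚ(R)=1; free=2−1=1
SNF(R) diag = [4] → torsion [4]

Answer: M ≅ ℤ^1 ⊕ ℤ/4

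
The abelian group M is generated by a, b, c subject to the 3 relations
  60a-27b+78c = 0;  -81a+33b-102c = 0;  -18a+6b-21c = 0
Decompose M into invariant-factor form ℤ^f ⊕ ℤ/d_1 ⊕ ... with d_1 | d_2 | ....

rank_ℚ(R)=3; free=3−3=0
SNF(R) diag = [3, 3, 9] → torsion [3, 3, 9]

Answer: M ≅ ℤ/3 ⊕ ℤ/3 ⊕ ℤ/9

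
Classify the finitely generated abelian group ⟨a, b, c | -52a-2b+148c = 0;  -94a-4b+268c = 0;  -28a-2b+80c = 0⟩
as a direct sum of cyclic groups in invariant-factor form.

Answer: M ≅ ℤ/2 ⊕ ℤ/2 ⊕ ℤ/4

Derivation:
rank_ℚ(R)=3; free=3−3=0
SNF(R) diag = [2, 2, 4] → torsion [2, 2, 4]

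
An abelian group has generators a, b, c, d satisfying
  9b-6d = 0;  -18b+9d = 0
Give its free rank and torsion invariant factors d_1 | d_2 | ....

Answer: M ≅ ℤ^2 ⊕ ℤ/3 ⊕ ℤ/9

Derivation:
rank_ℚ(R)=2; free=4−2=2
SNF(R) diag = [3, 9] → torsion [3, 9]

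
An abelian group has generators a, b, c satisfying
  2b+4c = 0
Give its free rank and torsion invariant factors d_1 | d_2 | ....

rank_ℚ(R)=1; free=3−1=2
SNF(R) diag = [2] → torsion [2]

Answer: M ≅ ℤ^2 ⊕ ℤ/2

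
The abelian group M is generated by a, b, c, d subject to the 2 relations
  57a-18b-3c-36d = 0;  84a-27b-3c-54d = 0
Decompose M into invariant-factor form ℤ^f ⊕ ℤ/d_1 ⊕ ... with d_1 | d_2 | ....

Answer: M ≅ ℤ^2 ⊕ ℤ/3 ⊕ ℤ/9

Derivation:
rank_ℚ(R)=2; free=4−2=2
SNF(R) diag = [3, 9] → torsion [3, 9]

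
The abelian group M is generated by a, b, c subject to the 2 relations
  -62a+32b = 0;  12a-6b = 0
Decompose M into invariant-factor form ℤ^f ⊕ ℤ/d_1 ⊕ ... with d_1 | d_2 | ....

rank_ℚ(R)=2; free=3−2=1
SNF(R) diag = [2, 6] → torsion [2, 6]

Answer: M ≅ ℤ^1 ⊕ ℤ/2 ⊕ ℤ/6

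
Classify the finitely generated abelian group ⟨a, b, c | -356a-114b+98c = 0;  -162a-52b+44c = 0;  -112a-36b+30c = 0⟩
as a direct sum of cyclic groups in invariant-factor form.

rank_ℚ(R)=3; free=3−3=0
SNF(R) diag = [2, 2, 2] → torsion [2, 2, 2]

Answer: M ≅ ℤ/2 ⊕ ℤ/2 ⊕ ℤ/2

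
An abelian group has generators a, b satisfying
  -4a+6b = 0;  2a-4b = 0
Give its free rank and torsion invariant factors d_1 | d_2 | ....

Answer: M ≅ ℤ/2 ⊕ ℤ/2

Derivation:
rank_ℚ(R)=2; free=2−2=0
SNF(R) diag = [2, 2] → torsion [2, 2]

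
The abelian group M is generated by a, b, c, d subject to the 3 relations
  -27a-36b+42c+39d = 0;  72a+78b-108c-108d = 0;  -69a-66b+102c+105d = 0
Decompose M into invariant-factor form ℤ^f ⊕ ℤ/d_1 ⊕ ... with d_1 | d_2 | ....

Answer: M ≅ ℤ^1 ⊕ ℤ/3 ⊕ ℤ/6 ⊕ ℤ/12

Derivation:
rank_ℚ(R)=3; free=4−3=1
SNF(R) diag = [3, 6, 12] → torsion [3, 6, 12]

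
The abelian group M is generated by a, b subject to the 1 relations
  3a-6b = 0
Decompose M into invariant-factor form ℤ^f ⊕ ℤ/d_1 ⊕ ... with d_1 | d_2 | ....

rank_ℚ(R)=1; free=2−1=1
SNF(R) diag = [3] → torsion [3]

Answer: M ≅ ℤ^1 ⊕ ℤ/3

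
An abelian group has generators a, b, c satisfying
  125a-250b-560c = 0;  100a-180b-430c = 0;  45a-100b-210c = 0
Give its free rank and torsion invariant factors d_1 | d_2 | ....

Answer: M ≅ ℤ/5 ⊕ ℤ/10 ⊕ ℤ/30

Derivation:
rank_ℚ(R)=3; free=3−3=0
SNF(R) diag = [5, 10, 30] → torsion [5, 10, 30]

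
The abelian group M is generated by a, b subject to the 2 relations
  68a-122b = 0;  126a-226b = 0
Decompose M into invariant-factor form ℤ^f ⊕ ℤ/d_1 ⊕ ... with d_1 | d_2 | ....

Answer: M ≅ ℤ/2 ⊕ ℤ/2

Derivation:
rank_ℚ(R)=2; free=2−2=0
SNF(R) diag = [2, 2] → torsion [2, 2]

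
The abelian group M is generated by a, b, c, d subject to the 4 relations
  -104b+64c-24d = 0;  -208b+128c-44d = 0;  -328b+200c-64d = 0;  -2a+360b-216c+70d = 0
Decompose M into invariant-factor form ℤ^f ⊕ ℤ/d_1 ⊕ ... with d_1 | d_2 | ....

Answer: M ≅ ℤ/2 ⊕ ℤ/4 ⊕ ℤ/8 ⊕ ℤ/24

Derivation:
rank_ℚ(R)=4; free=4−4=0
SNF(R) diag = [2, 4, 8, 24] → torsion [2, 4, 8, 24]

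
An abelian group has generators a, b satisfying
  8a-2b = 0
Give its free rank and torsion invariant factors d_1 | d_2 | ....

Answer: M ≅ ℤ^1 ⊕ ℤ/2

Derivation:
rank_ℚ(R)=1; free=2−1=1
SNF(R) diag = [2] → torsion [2]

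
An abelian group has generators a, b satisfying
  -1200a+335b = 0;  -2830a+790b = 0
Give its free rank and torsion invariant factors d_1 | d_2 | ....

rank_ℚ(R)=2; free=2−2=0
SNF(R) diag = [5, 10] → torsion [5, 10]

Answer: M ≅ ℤ/5 ⊕ ℤ/10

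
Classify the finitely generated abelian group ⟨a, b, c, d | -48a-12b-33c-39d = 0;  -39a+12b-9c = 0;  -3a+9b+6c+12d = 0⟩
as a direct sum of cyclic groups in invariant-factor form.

Answer: M ≅ ℤ^1 ⊕ ℤ/3 ⊕ ℤ/3 ⊕ ℤ/9

Derivation:
rank_ℚ(R)=3; free=4−3=1
SNF(R) diag = [3, 3, 9] → torsion [3, 3, 9]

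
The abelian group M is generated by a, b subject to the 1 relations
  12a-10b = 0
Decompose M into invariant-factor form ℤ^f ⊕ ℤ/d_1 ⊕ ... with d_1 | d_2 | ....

Answer: M ≅ ℤ^1 ⊕ ℤ/2

Derivation:
rank_ℚ(R)=1; free=2−1=1
SNF(R) diag = [2] → torsion [2]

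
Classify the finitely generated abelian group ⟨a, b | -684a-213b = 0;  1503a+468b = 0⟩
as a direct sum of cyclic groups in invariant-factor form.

rank_ℚ(R)=2; free=2−2=0
SNF(R) diag = [3, 9] → torsion [3, 9]

Answer: M ≅ ℤ/3 ⊕ ℤ/9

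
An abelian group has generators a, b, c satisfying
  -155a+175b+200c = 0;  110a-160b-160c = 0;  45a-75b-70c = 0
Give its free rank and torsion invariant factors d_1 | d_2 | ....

Answer: M ≅ ℤ/5 ⊕ ℤ/10 ⊕ ℤ/30

Derivation:
rank_ℚ(R)=3; free=3−3=0
SNF(R) diag = [5, 10, 30] → torsion [5, 10, 30]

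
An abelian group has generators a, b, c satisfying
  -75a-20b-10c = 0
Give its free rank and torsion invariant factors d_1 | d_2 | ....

rank_ℚ(R)=1; free=3−1=2
SNF(R) diag = [5] → torsion [5]

Answer: M ≅ ℤ^2 ⊕ ℤ/5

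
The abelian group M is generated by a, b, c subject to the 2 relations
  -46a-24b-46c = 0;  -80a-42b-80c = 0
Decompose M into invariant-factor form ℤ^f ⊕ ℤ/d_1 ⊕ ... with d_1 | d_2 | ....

rank_ℚ(R)=2; free=3−2=1
SNF(R) diag = [2, 6] → torsion [2, 6]

Answer: M ≅ ℤ^1 ⊕ ℤ/2 ⊕ ℤ/6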